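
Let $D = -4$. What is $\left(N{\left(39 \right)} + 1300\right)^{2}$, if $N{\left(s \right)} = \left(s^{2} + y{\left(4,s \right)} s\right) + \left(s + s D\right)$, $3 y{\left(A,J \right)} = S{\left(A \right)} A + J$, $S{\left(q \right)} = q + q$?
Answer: $13155129$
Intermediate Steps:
$S{\left(q \right)} = 2 q$
$y{\left(A,J \right)} = \frac{J}{3} + \frac{2 A^{2}}{3}$ ($y{\left(A,J \right)} = \frac{2 A A + J}{3} = \frac{2 A^{2} + J}{3} = \frac{J + 2 A^{2}}{3} = \frac{J}{3} + \frac{2 A^{2}}{3}$)
$N{\left(s \right)} = s^{2} - 3 s + s \left(\frac{32}{3} + \frac{s}{3}\right)$ ($N{\left(s \right)} = \left(s^{2} + \left(\frac{s}{3} + \frac{2 \cdot 4^{2}}{3}\right) s\right) + \left(s + s \left(-4\right)\right) = \left(s^{2} + \left(\frac{s}{3} + \frac{2}{3} \cdot 16\right) s\right) + \left(s - 4 s\right) = \left(s^{2} + \left(\frac{s}{3} + \frac{32}{3}\right) s\right) - 3 s = \left(s^{2} + \left(\frac{32}{3} + \frac{s}{3}\right) s\right) - 3 s = \left(s^{2} + s \left(\frac{32}{3} + \frac{s}{3}\right)\right) - 3 s = s^{2} - 3 s + s \left(\frac{32}{3} + \frac{s}{3}\right)$)
$\left(N{\left(39 \right)} + 1300\right)^{2} = \left(\frac{1}{3} \cdot 39 \left(23 + 4 \cdot 39\right) + 1300\right)^{2} = \left(\frac{1}{3} \cdot 39 \left(23 + 156\right) + 1300\right)^{2} = \left(\frac{1}{3} \cdot 39 \cdot 179 + 1300\right)^{2} = \left(2327 + 1300\right)^{2} = 3627^{2} = 13155129$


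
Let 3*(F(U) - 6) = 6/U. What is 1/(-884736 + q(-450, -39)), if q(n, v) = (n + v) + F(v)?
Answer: -39/34523543 ≈ -1.1297e-6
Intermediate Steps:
F(U) = 6 + 2/U (F(U) = 6 + (6/U)/3 = 6 + 2/U)
q(n, v) = 6 + n + v + 2/v (q(n, v) = (n + v) + (6 + 2/v) = 6 + n + v + 2/v)
1/(-884736 + q(-450, -39)) = 1/(-884736 + (6 - 450 - 39 + 2/(-39))) = 1/(-884736 + (6 - 450 - 39 + 2*(-1/39))) = 1/(-884736 + (6 - 450 - 39 - 2/39)) = 1/(-884736 - 18839/39) = 1/(-34523543/39) = -39/34523543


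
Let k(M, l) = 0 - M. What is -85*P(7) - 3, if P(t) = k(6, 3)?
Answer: 507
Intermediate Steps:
k(M, l) = -M
P(t) = -6 (P(t) = -1*6 = -6)
-85*P(7) - 3 = -85*(-6) - 3 = 510 - 3 = 507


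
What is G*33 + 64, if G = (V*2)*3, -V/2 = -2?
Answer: 856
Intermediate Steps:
V = 4 (V = -2*(-2) = 4)
G = 24 (G = (4*2)*3 = 8*3 = 24)
G*33 + 64 = 24*33 + 64 = 792 + 64 = 856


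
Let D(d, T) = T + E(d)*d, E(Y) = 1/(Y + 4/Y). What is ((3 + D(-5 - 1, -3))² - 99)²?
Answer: 96412761/10000 ≈ 9641.3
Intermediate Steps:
D(d, T) = T + d²/(4 + d²) (D(d, T) = T + (d/(4 + d²))*d = T + d²/(4 + d²))
((3 + D(-5 - 1, -3))² - 99)² = ((3 + ((-5 - 1)² - 3*(4 + (-5 - 1)²))/(4 + (-5 - 1)²))² - 99)² = ((3 + ((-6)² - 3*(4 + (-6)²))/(4 + (-6)²))² - 99)² = ((3 + (36 - 3*(4 + 36))/(4 + 36))² - 99)² = ((3 + (36 - 3*40)/40)² - 99)² = ((3 + (36 - 120)/40)² - 99)² = ((3 + (1/40)*(-84))² - 99)² = ((3 - 21/10)² - 99)² = ((9/10)² - 99)² = (81/100 - 99)² = (-9819/100)² = 96412761/10000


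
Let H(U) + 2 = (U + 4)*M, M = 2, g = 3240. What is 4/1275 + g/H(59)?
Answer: 1032874/39525 ≈ 26.132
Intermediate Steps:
H(U) = 6 + 2*U (H(U) = -2 + (U + 4)*2 = -2 + (4 + U)*2 = -2 + (8 + 2*U) = 6 + 2*U)
4/1275 + g/H(59) = 4/1275 + 3240/(6 + 2*59) = 4*(1/1275) + 3240/(6 + 118) = 4/1275 + 3240/124 = 4/1275 + 3240*(1/124) = 4/1275 + 810/31 = 1032874/39525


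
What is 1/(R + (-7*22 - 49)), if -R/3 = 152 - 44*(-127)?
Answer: -1/17423 ≈ -5.7395e-5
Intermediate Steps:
R = -17220 (R = -3*(152 - 44*(-127)) = -3*(152 + 5588) = -3*5740 = -17220)
1/(R + (-7*22 - 49)) = 1/(-17220 + (-7*22 - 49)) = 1/(-17220 + (-154 - 49)) = 1/(-17220 - 203) = 1/(-17423) = -1/17423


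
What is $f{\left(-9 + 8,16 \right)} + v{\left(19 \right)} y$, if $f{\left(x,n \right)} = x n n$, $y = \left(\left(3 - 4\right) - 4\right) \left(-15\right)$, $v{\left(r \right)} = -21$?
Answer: $-1831$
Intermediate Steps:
$y = 75$ ($y = \left(-1 - 4\right) \left(-15\right) = \left(-5\right) \left(-15\right) = 75$)
$f{\left(x,n \right)} = x n^{2}$ ($f{\left(x,n \right)} = n x n = x n^{2}$)
$f{\left(-9 + 8,16 \right)} + v{\left(19 \right)} y = \left(-9 + 8\right) 16^{2} - 1575 = \left(-1\right) 256 - 1575 = -256 - 1575 = -1831$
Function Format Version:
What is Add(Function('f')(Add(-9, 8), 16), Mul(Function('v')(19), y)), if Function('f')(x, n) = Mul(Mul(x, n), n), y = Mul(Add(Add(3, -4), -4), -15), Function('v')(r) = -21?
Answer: -1831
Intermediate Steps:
y = 75 (y = Mul(Add(-1, -4), -15) = Mul(-5, -15) = 75)
Function('f')(x, n) = Mul(x, Pow(n, 2)) (Function('f')(x, n) = Mul(Mul(n, x), n) = Mul(x, Pow(n, 2)))
Add(Function('f')(Add(-9, 8), 16), Mul(Function('v')(19), y)) = Add(Mul(Add(-9, 8), Pow(16, 2)), Mul(-21, 75)) = Add(Mul(-1, 256), -1575) = Add(-256, -1575) = -1831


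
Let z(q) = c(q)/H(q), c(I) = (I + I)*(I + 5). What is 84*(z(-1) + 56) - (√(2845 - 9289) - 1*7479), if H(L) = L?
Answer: 12855 - 6*I*√179 ≈ 12855.0 - 80.275*I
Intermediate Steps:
c(I) = 2*I*(5 + I) (c(I) = (2*I)*(5 + I) = 2*I*(5 + I))
z(q) = 10 + 2*q (z(q) = (2*q*(5 + q))/q = 10 + 2*q)
84*(z(-1) + 56) - (√(2845 - 9289) - 1*7479) = 84*((10 + 2*(-1)) + 56) - (√(2845 - 9289) - 1*7479) = 84*((10 - 2) + 56) - (√(-6444) - 7479) = 84*(8 + 56) - (6*I*√179 - 7479) = 84*64 - (-7479 + 6*I*√179) = 5376 + (7479 - 6*I*√179) = 12855 - 6*I*√179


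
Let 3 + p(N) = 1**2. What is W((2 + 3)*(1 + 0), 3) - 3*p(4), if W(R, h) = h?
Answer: 9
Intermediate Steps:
p(N) = -2 (p(N) = -3 + 1**2 = -3 + 1 = -2)
W((2 + 3)*(1 + 0), 3) - 3*p(4) = 3 - 3*(-2) = 3 + 6 = 9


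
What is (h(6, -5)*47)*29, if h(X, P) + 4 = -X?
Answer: -13630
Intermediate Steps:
h(X, P) = -4 - X
(h(6, -5)*47)*29 = ((-4 - 1*6)*47)*29 = ((-4 - 6)*47)*29 = -10*47*29 = -470*29 = -13630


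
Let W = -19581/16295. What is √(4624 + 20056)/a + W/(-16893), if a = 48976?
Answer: 6527/91757145 + √6170/24488 ≈ 0.0032788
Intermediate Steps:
W = -19581/16295 (W = -19581*1/16295 = -19581/16295 ≈ -1.2017)
√(4624 + 20056)/a + W/(-16893) = √(4624 + 20056)/48976 - 19581/16295/(-16893) = √24680*(1/48976) - 19581/16295*(-1/16893) = (2*√6170)*(1/48976) + 6527/91757145 = √6170/24488 + 6527/91757145 = 6527/91757145 + √6170/24488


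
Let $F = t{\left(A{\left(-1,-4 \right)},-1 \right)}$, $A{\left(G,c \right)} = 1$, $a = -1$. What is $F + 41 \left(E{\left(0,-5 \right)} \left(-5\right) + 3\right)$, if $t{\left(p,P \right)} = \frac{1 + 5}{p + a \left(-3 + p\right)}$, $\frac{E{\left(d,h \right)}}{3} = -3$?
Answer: $1970$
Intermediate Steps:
$E{\left(d,h \right)} = -9$ ($E{\left(d,h \right)} = 3 \left(-3\right) = -9$)
$t{\left(p,P \right)} = 2$ ($t{\left(p,P \right)} = \frac{1 + 5}{p - \left(-3 + p\right)} = \frac{6}{p - \left(-3 + p\right)} = \frac{6}{3} = 6 \cdot \frac{1}{3} = 2$)
$F = 2$
$F + 41 \left(E{\left(0,-5 \right)} \left(-5\right) + 3\right) = 2 + 41 \left(\left(-9\right) \left(-5\right) + 3\right) = 2 + 41 \left(45 + 3\right) = 2 + 41 \cdot 48 = 2 + 1968 = 1970$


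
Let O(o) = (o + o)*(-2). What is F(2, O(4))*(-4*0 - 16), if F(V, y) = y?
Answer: 256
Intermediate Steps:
O(o) = -4*o (O(o) = (2*o)*(-2) = -4*o)
F(2, O(4))*(-4*0 - 16) = (-4*4)*(-4*0 - 16) = -16*(0 - 16) = -16*(-16) = 256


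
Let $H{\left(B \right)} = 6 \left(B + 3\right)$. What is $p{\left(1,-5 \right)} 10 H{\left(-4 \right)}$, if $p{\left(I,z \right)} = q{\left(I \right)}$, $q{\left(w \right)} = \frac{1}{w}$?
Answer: $-60$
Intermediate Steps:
$p{\left(I,z \right)} = \frac{1}{I}$
$H{\left(B \right)} = 18 + 6 B$ ($H{\left(B \right)} = 6 \left(3 + B\right) = 18 + 6 B$)
$p{\left(1,-5 \right)} 10 H{\left(-4 \right)} = 1^{-1} \cdot 10 \left(18 + 6 \left(-4\right)\right) = 1 \cdot 10 \left(18 - 24\right) = 10 \left(-6\right) = -60$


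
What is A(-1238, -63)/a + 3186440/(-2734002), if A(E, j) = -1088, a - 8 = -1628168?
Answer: -13502759261/11592168480 ≈ -1.1648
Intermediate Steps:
a = -1628160 (a = 8 - 1628168 = -1628160)
A(-1238, -63)/a + 3186440/(-2734002) = -1088/(-1628160) + 3186440/(-2734002) = -1088*(-1/1628160) + 3186440*(-1/2734002) = 17/25440 - 1593220/1367001 = -13502759261/11592168480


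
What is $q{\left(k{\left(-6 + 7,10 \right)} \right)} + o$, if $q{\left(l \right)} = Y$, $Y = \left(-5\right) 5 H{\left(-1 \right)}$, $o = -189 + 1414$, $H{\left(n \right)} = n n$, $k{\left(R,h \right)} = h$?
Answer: $1200$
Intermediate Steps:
$H{\left(n \right)} = n^{2}$
$o = 1225$
$Y = -25$ ($Y = \left(-5\right) 5 \left(-1\right)^{2} = \left(-25\right) 1 = -25$)
$q{\left(l \right)} = -25$
$q{\left(k{\left(-6 + 7,10 \right)} \right)} + o = -25 + 1225 = 1200$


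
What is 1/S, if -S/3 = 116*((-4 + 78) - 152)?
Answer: 1/27144 ≈ 3.6841e-5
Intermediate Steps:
S = 27144 (S = -348*((-4 + 78) - 152) = -348*(74 - 152) = -348*(-78) = -3*(-9048) = 27144)
1/S = 1/27144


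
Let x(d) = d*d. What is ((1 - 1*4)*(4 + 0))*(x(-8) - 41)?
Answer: -276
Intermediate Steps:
x(d) = d²
((1 - 1*4)*(4 + 0))*(x(-8) - 41) = ((1 - 1*4)*(4 + 0))*((-8)² - 41) = ((1 - 4)*4)*(64 - 41) = -3*4*23 = -12*23 = -276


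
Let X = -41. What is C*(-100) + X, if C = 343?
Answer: -34341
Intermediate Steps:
C*(-100) + X = 343*(-100) - 41 = -34300 - 41 = -34341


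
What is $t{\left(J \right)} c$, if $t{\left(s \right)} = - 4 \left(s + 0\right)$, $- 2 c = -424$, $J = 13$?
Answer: $-11024$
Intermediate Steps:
$c = 212$ ($c = \left(- \frac{1}{2}\right) \left(-424\right) = 212$)
$t{\left(s \right)} = - 4 s$
$t{\left(J \right)} c = \left(-4\right) 13 \cdot 212 = \left(-52\right) 212 = -11024$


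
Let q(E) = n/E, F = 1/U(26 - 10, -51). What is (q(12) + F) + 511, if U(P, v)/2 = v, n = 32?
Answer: 52393/102 ≈ 513.66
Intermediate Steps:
U(P, v) = 2*v
F = -1/102 (F = 1/(2*(-51)) = 1/(-102) = -1/102 ≈ -0.0098039)
q(E) = 32/E
(q(12) + F) + 511 = (32/12 - 1/102) + 511 = (32*(1/12) - 1/102) + 511 = (8/3 - 1/102) + 511 = 271/102 + 511 = 52393/102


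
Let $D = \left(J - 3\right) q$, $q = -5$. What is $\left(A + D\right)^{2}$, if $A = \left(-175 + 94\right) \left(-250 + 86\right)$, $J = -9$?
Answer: $178062336$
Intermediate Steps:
$D = 60$ ($D = \left(-9 - 3\right) \left(-5\right) = \left(-12\right) \left(-5\right) = 60$)
$A = 13284$ ($A = \left(-81\right) \left(-164\right) = 13284$)
$\left(A + D\right)^{2} = \left(13284 + 60\right)^{2} = 13344^{2} = 178062336$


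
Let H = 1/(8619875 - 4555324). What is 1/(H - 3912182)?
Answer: -4064551/15901263260281 ≈ -2.5561e-7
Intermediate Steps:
H = 1/4064551 ≈ 2.4603e-7
1/(H - 3912182) = 1/(1/4064551 - 3912182) = 1/(-15901263260281/4064551) = -4064551/15901263260281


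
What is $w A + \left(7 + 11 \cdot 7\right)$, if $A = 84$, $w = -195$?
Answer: $-16296$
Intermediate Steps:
$w A + \left(7 + 11 \cdot 7\right) = \left(-195\right) 84 + \left(7 + 11 \cdot 7\right) = -16380 + \left(7 + 77\right) = -16380 + 84 = -16296$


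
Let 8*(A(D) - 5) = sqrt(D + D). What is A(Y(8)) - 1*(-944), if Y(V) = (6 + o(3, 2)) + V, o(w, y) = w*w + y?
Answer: 949 + 5*sqrt(2)/8 ≈ 949.88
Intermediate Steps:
o(w, y) = y + w**2 (o(w, y) = w**2 + y = y + w**2)
Y(V) = 17 + V (Y(V) = (6 + (2 + 3**2)) + V = (6 + (2 + 9)) + V = (6 + 11) + V = 17 + V)
A(D) = 5 + sqrt(2)*sqrt(D)/8 (A(D) = 5 + sqrt(D + D)/8 = 5 + sqrt(2*D)/8 = 5 + (sqrt(2)*sqrt(D))/8 = 5 + sqrt(2)*sqrt(D)/8)
A(Y(8)) - 1*(-944) = (5 + sqrt(2)*sqrt(17 + 8)/8) - 1*(-944) = (5 + sqrt(2)*sqrt(25)/8) + 944 = (5 + (1/8)*sqrt(2)*5) + 944 = (5 + 5*sqrt(2)/8) + 944 = 949 + 5*sqrt(2)/8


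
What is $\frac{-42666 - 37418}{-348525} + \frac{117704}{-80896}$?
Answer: $- \frac{4318038917}{3524284800} \approx -1.2252$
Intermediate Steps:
$\frac{-42666 - 37418}{-348525} + \frac{117704}{-80896} = \left(-80084\right) \left(- \frac{1}{348525}\right) + 117704 \left(- \frac{1}{80896}\right) = \frac{80084}{348525} - \frac{14713}{10112} = - \frac{4318038917}{3524284800}$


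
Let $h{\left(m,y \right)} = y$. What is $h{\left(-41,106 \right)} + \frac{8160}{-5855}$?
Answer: $\frac{122494}{1171} \approx 104.61$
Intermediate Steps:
$h{\left(-41,106 \right)} + \frac{8160}{-5855} = 106 + \frac{8160}{-5855} = 106 + 8160 \left(- \frac{1}{5855}\right) = 106 - \frac{1632}{1171} = \frac{122494}{1171}$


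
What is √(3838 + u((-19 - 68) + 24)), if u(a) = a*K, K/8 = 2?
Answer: √2830 ≈ 53.198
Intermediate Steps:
K = 16 (K = 8*2 = 16)
u(a) = 16*a (u(a) = a*16 = 16*a)
√(3838 + u((-19 - 68) + 24)) = √(3838 + 16*((-19 - 68) + 24)) = √(3838 + 16*(-87 + 24)) = √(3838 + 16*(-63)) = √(3838 - 1008) = √2830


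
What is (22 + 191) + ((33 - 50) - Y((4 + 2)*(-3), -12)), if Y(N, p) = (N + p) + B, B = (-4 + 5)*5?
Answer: 221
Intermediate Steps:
B = 5 (B = 1*5 = 5)
Y(N, p) = 5 + N + p (Y(N, p) = (N + p) + 5 = 5 + N + p)
(22 + 191) + ((33 - 50) - Y((4 + 2)*(-3), -12)) = (22 + 191) + ((33 - 50) - (5 + (4 + 2)*(-3) - 12)) = 213 + (-17 - (5 + 6*(-3) - 12)) = 213 + (-17 - (5 - 18 - 12)) = 213 + (-17 - 1*(-25)) = 213 + (-17 + 25) = 213 + 8 = 221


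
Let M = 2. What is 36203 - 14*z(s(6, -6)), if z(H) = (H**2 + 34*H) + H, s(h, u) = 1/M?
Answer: 71909/2 ≈ 35955.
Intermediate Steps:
s(h, u) = 1/2
z(H) = H**2 + 35*H
36203 - 14*z(s(6, -6)) = 36203 - 7*(35 + 1/2) = 36203 - 7*71/2 = 36203 - 14*71/4 = 36203 - 497/2 = 71909/2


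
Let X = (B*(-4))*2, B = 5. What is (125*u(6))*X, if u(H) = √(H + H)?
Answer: -10000*√3 ≈ -17321.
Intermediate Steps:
u(H) = √2*√H (u(H) = √(2*H) = √2*√H)
X = -40 (X = (5*(-4))*2 = -20*2 = -40)
(125*u(6))*X = (125*(√2*√6))*(-40) = (125*(2*√3))*(-40) = (250*√3)*(-40) = -10000*√3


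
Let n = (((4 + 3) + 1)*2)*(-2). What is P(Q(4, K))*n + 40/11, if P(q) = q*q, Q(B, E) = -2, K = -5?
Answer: -1368/11 ≈ -124.36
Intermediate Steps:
P(q) = q**2
n = -32 (n = ((7 + 1)*2)*(-2) = (8*2)*(-2) = 16*(-2) = -32)
P(Q(4, K))*n + 40/11 = (-2)**2*(-32) + 40/11 = 4*(-32) + 40*(1/11) = -128 + 40/11 = -1368/11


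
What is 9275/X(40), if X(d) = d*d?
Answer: 371/64 ≈ 5.7969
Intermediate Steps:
X(d) = d**2
9275/X(40) = 9275/(40**2) = 9275/1600 = 9275*(1/1600) = 371/64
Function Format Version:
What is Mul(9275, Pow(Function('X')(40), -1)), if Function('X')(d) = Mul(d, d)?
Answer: Rational(371, 64) ≈ 5.7969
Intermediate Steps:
Function('X')(d) = Pow(d, 2)
Mul(9275, Pow(Function('X')(40), -1)) = Mul(9275, Pow(Pow(40, 2), -1)) = Mul(9275, Pow(1600, -1)) = Mul(9275, Rational(1, 1600)) = Rational(371, 64)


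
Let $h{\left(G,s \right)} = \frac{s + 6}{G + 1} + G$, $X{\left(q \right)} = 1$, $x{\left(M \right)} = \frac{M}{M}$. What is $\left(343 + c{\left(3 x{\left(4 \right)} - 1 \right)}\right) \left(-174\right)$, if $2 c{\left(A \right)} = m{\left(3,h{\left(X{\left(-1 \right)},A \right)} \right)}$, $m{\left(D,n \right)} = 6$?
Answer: $-60204$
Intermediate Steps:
$x{\left(M \right)} = 1$
$h{\left(G,s \right)} = G + \frac{6 + s}{1 + G}$ ($h{\left(G,s \right)} = \frac{6 + s}{1 + G} + G = G + \frac{6 + s}{1 + G}$)
$c{\left(A \right)} = 3$ ($c{\left(A \right)} = \frac{1}{2} \cdot 6 = 3$)
$\left(343 + c{\left(3 x{\left(4 \right)} - 1 \right)}\right) \left(-174\right) = \left(343 + 3\right) \left(-174\right) = 346 \left(-174\right) = -60204$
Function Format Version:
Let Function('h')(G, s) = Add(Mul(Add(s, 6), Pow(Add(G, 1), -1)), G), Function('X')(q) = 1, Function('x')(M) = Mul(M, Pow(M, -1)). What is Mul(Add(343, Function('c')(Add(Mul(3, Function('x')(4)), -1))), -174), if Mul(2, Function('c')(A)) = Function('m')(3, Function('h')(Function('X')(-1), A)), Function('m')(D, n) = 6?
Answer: -60204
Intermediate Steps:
Function('x')(M) = 1
Function('h')(G, s) = Add(G, Mul(Pow(Add(1, G), -1), Add(6, s))) (Function('h')(G, s) = Add(Mul(Add(6, s), Pow(Add(1, G), -1)), G) = Add(Mul(Pow(Add(1, G), -1), Add(6, s)), G) = Add(G, Mul(Pow(Add(1, G), -1), Add(6, s))))
Function('c')(A) = 3 (Function('c')(A) = Mul(Rational(1, 2), 6) = 3)
Mul(Add(343, Function('c')(Add(Mul(3, Function('x')(4)), -1))), -174) = Mul(Add(343, 3), -174) = Mul(346, -174) = -60204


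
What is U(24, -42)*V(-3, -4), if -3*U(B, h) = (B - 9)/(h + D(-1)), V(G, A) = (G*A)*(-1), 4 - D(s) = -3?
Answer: -12/7 ≈ -1.7143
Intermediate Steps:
D(s) = 7 (D(s) = 4 - 1*(-3) = 4 + 3 = 7)
V(G, A) = -A*G (V(G, A) = (A*G)*(-1) = -A*G)
U(B, h) = -(-9 + B)/(3*(7 + h)) (U(B, h) = -(B - 9)/(3*(h + 7)) = -(-9 + B)/(3*(7 + h)))
U(24, -42)*V(-3, -4) = ((9 - 1*24)/(3*(7 - 42)))*(-1*(-4)*(-3)) = ((1/3)*(9 - 24)/(-35))*(-12) = ((1/3)*(-1/35)*(-15))*(-12) = (1/7)*(-12) = -12/7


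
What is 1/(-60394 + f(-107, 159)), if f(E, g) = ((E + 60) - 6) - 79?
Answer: -1/60526 ≈ -1.6522e-5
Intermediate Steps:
f(E, g) = -25 + E (f(E, g) = ((60 + E) - 6) - 79 = (54 + E) - 79 = -25 + E)
1/(-60394 + f(-107, 159)) = 1/(-60394 + (-25 - 107)) = 1/(-60394 - 132) = 1/(-60526) = -1/60526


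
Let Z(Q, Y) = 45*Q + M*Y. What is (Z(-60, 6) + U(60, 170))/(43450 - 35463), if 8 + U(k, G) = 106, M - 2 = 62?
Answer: -2218/7987 ≈ -0.27770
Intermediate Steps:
M = 64 (M = 2 + 62 = 64)
U(k, G) = 98 (U(k, G) = -8 + 106 = 98)
Z(Q, Y) = 45*Q + 64*Y
(Z(-60, 6) + U(60, 170))/(43450 - 35463) = ((45*(-60) + 64*6) + 98)/(43450 - 35463) = ((-2700 + 384) + 98)/7987 = (-2316 + 98)*(1/7987) = -2218*1/7987 = -2218/7987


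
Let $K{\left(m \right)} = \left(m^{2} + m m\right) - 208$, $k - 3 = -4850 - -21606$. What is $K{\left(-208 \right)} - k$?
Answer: $69561$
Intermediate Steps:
$k = 16759$ ($k = 3 - -16756 = 3 + \left(-4850 + 21606\right) = 3 + 16756 = 16759$)
$K{\left(m \right)} = -208 + 2 m^{2}$ ($K{\left(m \right)} = \left(m^{2} + m^{2}\right) - 208 = 2 m^{2} - 208 = -208 + 2 m^{2}$)
$K{\left(-208 \right)} - k = \left(-208 + 2 \left(-208\right)^{2}\right) - 16759 = \left(-208 + 2 \cdot 43264\right) - 16759 = \left(-208 + 86528\right) - 16759 = 86320 - 16759 = 69561$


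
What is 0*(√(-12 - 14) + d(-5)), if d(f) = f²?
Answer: 0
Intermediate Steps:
0*(√(-12 - 14) + d(-5)) = 0*(√(-12 - 14) + (-5)²) = 0*(√(-26) + 25) = 0*(I*√26 + 25) = 0*(25 + I*√26) = 0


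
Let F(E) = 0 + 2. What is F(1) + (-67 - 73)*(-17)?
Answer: 2382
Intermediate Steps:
F(E) = 2
F(1) + (-67 - 73)*(-17) = 2 + (-67 - 73)*(-17) = 2 - 140*(-17) = 2 + 2380 = 2382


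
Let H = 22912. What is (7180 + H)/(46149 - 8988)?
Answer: 30092/37161 ≈ 0.80977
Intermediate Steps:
(7180 + H)/(46149 - 8988) = (7180 + 22912)/(46149 - 8988) = 30092/37161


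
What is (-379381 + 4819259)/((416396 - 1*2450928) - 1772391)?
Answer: -4439878/3806923 ≈ -1.1663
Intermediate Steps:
(-379381 + 4819259)/((416396 - 1*2450928) - 1772391) = 4439878/((416396 - 2450928) - 1772391) = 4439878/(-2034532 - 1772391) = 4439878/(-3806923) = 4439878*(-1/3806923) = -4439878/3806923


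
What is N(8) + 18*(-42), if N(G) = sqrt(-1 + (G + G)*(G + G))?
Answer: -756 + sqrt(255) ≈ -740.03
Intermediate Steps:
N(G) = sqrt(-1 + 4*G**2) (N(G) = sqrt(-1 + (2*G)*(2*G)) = sqrt(-1 + 4*G**2))
N(8) + 18*(-42) = sqrt(-1 + 4*8**2) + 18*(-42) = sqrt(-1 + 4*64) - 756 = sqrt(-1 + 256) - 756 = sqrt(255) - 756 = -756 + sqrt(255)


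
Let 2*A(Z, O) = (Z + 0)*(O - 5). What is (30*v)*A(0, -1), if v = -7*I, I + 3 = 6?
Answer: 0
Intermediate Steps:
I = 3 (I = -3 + 6 = 3)
v = -21 (v = -7*3 = -21)
A(Z, O) = Z*(-5 + O)/2 (A(Z, O) = ((Z + 0)*(O - 5))/2 = (Z*(-5 + O))/2 = Z*(-5 + O)/2)
(30*v)*A(0, -1) = (30*(-21))*((½)*0*(-5 - 1)) = -315*0*(-6) = -630*0 = 0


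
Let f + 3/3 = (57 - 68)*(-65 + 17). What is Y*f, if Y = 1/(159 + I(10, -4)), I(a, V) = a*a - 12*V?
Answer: 527/307 ≈ 1.7166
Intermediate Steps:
I(a, V) = a² - 12*V
f = 527 (f = -1 + (57 - 68)*(-65 + 17) = -1 - 11*(-48) = -1 + 528 = 527)
Y = 1/307 (Y = 1/(159 + (10² - 12*(-4))) = 1/(159 + (100 + 48)) = 1/(159 + 148) = 1/307 ≈ 0.0032573)
Y*f = (1/307)*527 = 527/307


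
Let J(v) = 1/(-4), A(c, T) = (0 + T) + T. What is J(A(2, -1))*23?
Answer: -23/4 ≈ -5.7500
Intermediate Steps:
A(c, T) = 2*T (A(c, T) = T + T = 2*T)
J(v) = -1/4
J(A(2, -1))*23 = -1/4*23 = -23/4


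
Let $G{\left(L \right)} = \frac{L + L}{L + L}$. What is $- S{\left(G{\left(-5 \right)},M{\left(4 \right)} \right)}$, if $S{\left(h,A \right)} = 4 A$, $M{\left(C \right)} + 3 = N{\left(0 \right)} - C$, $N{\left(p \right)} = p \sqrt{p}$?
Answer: $28$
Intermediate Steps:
$N{\left(p \right)} = p^{\frac{3}{2}}$
$G{\left(L \right)} = 1$ ($G{\left(L \right)} = \frac{2 L}{2 L} = 2 L \frac{1}{2 L} = 1$)
$M{\left(C \right)} = -3 - C$ ($M{\left(C \right)} = -3 - \left(0 + C\right) = -3 + \left(0 - C\right) = -3 - C$)
$- S{\left(G{\left(-5 \right)},M{\left(4 \right)} \right)} = - 4 \left(-3 - 4\right) = - 4 \left(-7\right) = \left(-1\right) \left(-28\right) = 28$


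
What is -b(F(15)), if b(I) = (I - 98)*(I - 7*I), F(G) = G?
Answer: -7470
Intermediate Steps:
b(I) = -6*I*(-98 + I) (b(I) = (-98 + I)*(-6*I) = -6*I*(-98 + I))
-b(F(15)) = -6*15*(98 - 1*15) = -6*15*(98 - 15) = -6*15*83 = -1*7470 = -7470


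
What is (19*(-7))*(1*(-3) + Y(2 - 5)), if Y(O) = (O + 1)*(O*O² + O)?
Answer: -7581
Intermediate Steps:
Y(O) = (1 + O)*(O + O³) (Y(O) = (1 + O)*(O³ + O) = (1 + O)*(O + O³))
(19*(-7))*(1*(-3) + Y(2 - 5)) = (19*(-7))*(1*(-3) + (2 - 5)*(1 + (2 - 5) + (2 - 5)² + (2 - 5)³)) = -133*(-3 - 3*(1 - 3 + (-3)² + (-3)³)) = -133*(-3 - 3*(1 - 3 + 9 - 27)) = -133*(-3 - 3*(-20)) = -133*(-3 + 60) = -133*57 = -7581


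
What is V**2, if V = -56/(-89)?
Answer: 3136/7921 ≈ 0.39591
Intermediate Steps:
V = 56/89 (V = -56*(-1/89) = 56/89 ≈ 0.62921)
V**2 = (56/89)**2 = 3136/7921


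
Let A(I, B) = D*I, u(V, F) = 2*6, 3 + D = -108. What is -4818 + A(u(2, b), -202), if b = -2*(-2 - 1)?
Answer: -6150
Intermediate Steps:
D = -111 (D = -3 - 108 = -111)
b = 6 (b = -2*(-3) = 6)
u(V, F) = 12
A(I, B) = -111*I
-4818 + A(u(2, b), -202) = -4818 - 111*12 = -4818 - 1332 = -6150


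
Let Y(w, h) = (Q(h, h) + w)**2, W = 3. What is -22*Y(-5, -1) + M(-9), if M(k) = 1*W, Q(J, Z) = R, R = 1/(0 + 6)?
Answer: -9197/18 ≈ -510.94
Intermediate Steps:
R = 1/6 ≈ 0.16667
Q(J, Z) = 1/6
Y(w, h) = (1/6 + w)**2
M(k) = 3 (M(k) = 1*3 = 3)
-22*Y(-5, -1) + M(-9) = -11*(1 + 6*(-5))**2/18 + 3 = -11*(1 - 30)**2/18 + 3 = -11*(-29)**2/18 + 3 = -11*841/18 + 3 = -22*841/36 + 3 = -9251/18 + 3 = -9197/18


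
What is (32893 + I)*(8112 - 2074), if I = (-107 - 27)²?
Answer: 307026262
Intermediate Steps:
I = 17956 (I = (-134)² = 17956)
(32893 + I)*(8112 - 2074) = (32893 + 17956)*(8112 - 2074) = 50849*6038 = 307026262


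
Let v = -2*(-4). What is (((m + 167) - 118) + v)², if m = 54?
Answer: 12321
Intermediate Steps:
v = 8
(((m + 167) - 118) + v)² = (((54 + 167) - 118) + 8)² = ((221 - 118) + 8)² = (103 + 8)² = 111² = 12321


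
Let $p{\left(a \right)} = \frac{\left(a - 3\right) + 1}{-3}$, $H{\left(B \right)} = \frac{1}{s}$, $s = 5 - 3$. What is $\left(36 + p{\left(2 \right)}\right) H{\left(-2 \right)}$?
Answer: $18$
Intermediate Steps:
$s = 2$
$H{\left(B \right)} = \frac{1}{2}$
$p{\left(a \right)} = \frac{2}{3} - \frac{a}{3}$ ($p{\left(a \right)} = \left(\left(-3 + a\right) + 1\right) \left(- \frac{1}{3}\right) = \left(-2 + a\right) \left(- \frac{1}{3}\right) = \frac{2}{3} - \frac{a}{3}$)
$\left(36 + p{\left(2 \right)}\right) H{\left(-2 \right)} = \left(36 + \left(\frac{2}{3} - \frac{2}{3}\right)\right) \frac{1}{2} = \left(36 + 0\right) \frac{1}{2} = 36 \cdot \frac{1}{2} = 18$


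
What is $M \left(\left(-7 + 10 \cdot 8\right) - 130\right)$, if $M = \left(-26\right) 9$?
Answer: $13338$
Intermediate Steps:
$M = -234$
$M \left(\left(-7 + 10 \cdot 8\right) - 130\right) = - 234 \left(\left(-7 + 10 \cdot 8\right) - 130\right) = - 234 \left(\left(-7 + 80\right) - 130\right) = - 234 \left(73 - 130\right) = \left(-234\right) \left(-57\right) = 13338$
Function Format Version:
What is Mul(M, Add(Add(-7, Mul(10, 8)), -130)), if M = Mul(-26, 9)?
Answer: 13338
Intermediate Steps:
M = -234
Mul(M, Add(Add(-7, Mul(10, 8)), -130)) = Mul(-234, Add(Add(-7, Mul(10, 8)), -130)) = Mul(-234, Add(Add(-7, 80), -130)) = Mul(-234, Add(73, -130)) = Mul(-234, -57) = 13338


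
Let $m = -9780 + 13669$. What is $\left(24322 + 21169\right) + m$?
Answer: $49380$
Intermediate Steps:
$m = 3889$
$\left(24322 + 21169\right) + m = \left(24322 + 21169\right) + 3889 = 45491 + 3889 = 49380$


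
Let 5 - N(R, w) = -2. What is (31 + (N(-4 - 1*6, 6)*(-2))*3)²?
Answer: 121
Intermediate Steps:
N(R, w) = 7 (N(R, w) = 5 - 1*(-2) = 5 + 2 = 7)
(31 + (N(-4 - 1*6, 6)*(-2))*3)² = (31 + (7*(-2))*3)² = (31 - 14*3)² = (31 - 42)² = (-11)² = 121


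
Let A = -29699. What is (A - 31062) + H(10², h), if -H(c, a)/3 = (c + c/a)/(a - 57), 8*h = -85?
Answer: -558781957/9197 ≈ -60757.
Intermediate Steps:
h = -85/8 (h = (⅛)*(-85) = -85/8 ≈ -10.625)
H(c, a) = -3*(c + c/a)/(-57 + a) (H(c, a) = -3*(c + c/a)/(a - 57) = -3*(c + c/a)/(-57 + a))
(A - 31062) + H(10², h) = (-29699 - 31062) - 3*10²*(1 - 85/8)/(-85/8*(-57 - 85/8)) = -60761 - 3*100*(-8/85)*(-77/8)/(-541/8) = -60761 - 3*100*(-8/85)*(-8/541)*(-77/8) = -60761 + 36960/9197 = -558781957/9197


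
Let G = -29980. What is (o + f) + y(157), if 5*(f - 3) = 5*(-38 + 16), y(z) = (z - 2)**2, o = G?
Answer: -5974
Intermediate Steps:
o = -29980
y(z) = (-2 + z)**2
f = -19 (f = 3 + (5*(-38 + 16))/5 = 3 + (5*(-22))/5 = 3 + (1/5)*(-110) = 3 - 22 = -19)
(o + f) + y(157) = (-29980 - 19) + (-2 + 157)**2 = -29999 + 155**2 = -29999 + 24025 = -5974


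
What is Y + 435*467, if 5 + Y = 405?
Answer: 203545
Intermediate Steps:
Y = 400 (Y = -5 + 405 = 400)
Y + 435*467 = 400 + 435*467 = 400 + 203145 = 203545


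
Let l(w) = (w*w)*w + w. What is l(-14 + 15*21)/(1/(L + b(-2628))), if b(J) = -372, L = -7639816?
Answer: -208357110265976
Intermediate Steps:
l(w) = w + w**3 (l(w) = w**2*w + w = w**3 + w = w + w**3)
l(-14 + 15*21)/(1/(L + b(-2628))) = ((-14 + 15*21) + (-14 + 15*21)**3)/(1/(-7639816 - 372)) = ((-14 + 315) + (-14 + 315)**3)/(1/(-7640188)) = (301 + 301**3)/(-1/7640188) = (301 + 27270901)*(-7640188) = 27271202*(-7640188) = -208357110265976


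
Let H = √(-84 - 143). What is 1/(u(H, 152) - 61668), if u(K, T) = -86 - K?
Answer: I/(√227 - 61754*I) ≈ -1.6193e-5 + 3.9508e-9*I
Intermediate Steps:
H = I*√227 (H = √(-227) = I*√227 ≈ 15.067*I)
1/(u(H, 152) - 61668) = 1/((-86 - I*√227) - 61668) = 1/(-61754 - I*√227)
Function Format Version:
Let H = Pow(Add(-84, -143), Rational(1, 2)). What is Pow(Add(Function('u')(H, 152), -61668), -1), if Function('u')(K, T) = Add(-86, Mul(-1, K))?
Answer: Mul(I, Pow(Add(Pow(227, Rational(1, 2)), Mul(-61754, I)), -1)) ≈ Add(-1.6193e-5, Mul(3.9508e-9, I))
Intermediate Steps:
H = Mul(I, Pow(227, Rational(1, 2))) (H = Pow(-227, Rational(1, 2)) = Mul(I, Pow(227, Rational(1, 2))) ≈ Mul(15.067, I))
Pow(Add(Function('u')(H, 152), -61668), -1) = Pow(Add(Add(-86, Mul(-1, Mul(I, Pow(227, Rational(1, 2))))), -61668), -1) = Pow(Add(Add(-86, Mul(-1, I, Pow(227, Rational(1, 2)))), -61668), -1) = Pow(Add(-61754, Mul(-1, I, Pow(227, Rational(1, 2)))), -1)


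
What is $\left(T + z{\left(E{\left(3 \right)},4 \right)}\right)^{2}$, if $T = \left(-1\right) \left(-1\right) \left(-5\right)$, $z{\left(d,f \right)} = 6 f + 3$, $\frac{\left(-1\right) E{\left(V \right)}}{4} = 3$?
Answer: $484$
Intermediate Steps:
$E{\left(V \right)} = -12$ ($E{\left(V \right)} = \left(-4\right) 3 = -12$)
$z{\left(d,f \right)} = 3 + 6 f$
$T = -5$ ($T = 1 \left(-5\right) = -5$)
$\left(T + z{\left(E{\left(3 \right)},4 \right)}\right)^{2} = \left(-5 + \left(3 + 6 \cdot 4\right)\right)^{2} = \left(-5 + \left(3 + 24\right)\right)^{2} = \left(-5 + 27\right)^{2} = 22^{2} = 484$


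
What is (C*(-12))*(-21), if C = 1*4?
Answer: 1008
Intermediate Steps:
C = 4
(C*(-12))*(-21) = (4*(-12))*(-21) = -48*(-21) = 1008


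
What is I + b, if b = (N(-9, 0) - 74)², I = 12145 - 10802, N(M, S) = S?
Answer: 6819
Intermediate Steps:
I = 1343
b = 5476 (b = (0 - 74)² = (-74)² = 5476)
I + b = 1343 + 5476 = 6819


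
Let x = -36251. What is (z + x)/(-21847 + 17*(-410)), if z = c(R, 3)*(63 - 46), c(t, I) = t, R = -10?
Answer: 36421/28817 ≈ 1.2639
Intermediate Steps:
z = -170 (z = -10*(63 - 46) = -10*17 = -170)
(z + x)/(-21847 + 17*(-410)) = (-170 - 36251)/(-21847 + 17*(-410)) = -36421/(-21847 - 6970) = -36421/(-28817) = -36421*(-1/28817) = 36421/28817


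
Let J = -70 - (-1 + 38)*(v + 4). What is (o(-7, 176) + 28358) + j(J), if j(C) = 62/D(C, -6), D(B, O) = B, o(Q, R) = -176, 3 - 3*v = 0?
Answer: 7186348/255 ≈ 28182.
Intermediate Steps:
v = 1 (v = 1 - ⅓*0 = 1 + 0 = 1)
J = -255 (J = -70 - (-1 + 38)*(1 + 4) = -70 - 37*5 = -70 - 1*185 = -70 - 185 = -255)
j(C) = 62/C
(o(-7, 176) + 28358) + j(J) = (-176 + 28358) + 62/(-255) = 28182 + 62*(-1/255) = 28182 - 62/255 = 7186348/255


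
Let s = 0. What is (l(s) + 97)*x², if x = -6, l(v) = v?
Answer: 3492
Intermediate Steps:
(l(s) + 97)*x² = (0 + 97)*(-6)² = 97*36 = 3492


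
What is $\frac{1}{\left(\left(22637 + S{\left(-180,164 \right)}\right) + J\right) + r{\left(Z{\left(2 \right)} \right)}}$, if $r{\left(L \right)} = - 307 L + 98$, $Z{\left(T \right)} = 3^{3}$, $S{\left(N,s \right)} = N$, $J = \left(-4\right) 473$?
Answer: $\frac{1}{12374} \approx 8.0815 \cdot 10^{-5}$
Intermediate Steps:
$J = -1892$
$Z{\left(T \right)} = 27$
$r{\left(L \right)} = 98 - 307 L$
$\frac{1}{\left(\left(22637 + S{\left(-180,164 \right)}\right) + J\right) + r{\left(Z{\left(2 \right)} \right)}} = \frac{1}{\left(\left(22637 - 180\right) - 1892\right) + \left(98 - 8289\right)} = \frac{1}{\left(22457 - 1892\right) + \left(98 - 8289\right)} = \frac{1}{20565 - 8191} = \frac{1}{12374}$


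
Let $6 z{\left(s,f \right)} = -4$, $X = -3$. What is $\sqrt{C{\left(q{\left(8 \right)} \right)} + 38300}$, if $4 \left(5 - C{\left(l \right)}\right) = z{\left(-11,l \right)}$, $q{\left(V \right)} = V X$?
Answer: $\frac{\sqrt{1378986}}{6} \approx 195.72$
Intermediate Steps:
$q{\left(V \right)} = - 3 V$ ($q{\left(V \right)} = V \left(-3\right) = - 3 V$)
$z{\left(s,f \right)} = - \frac{2}{3}$ ($z{\left(s,f \right)} = \frac{1}{6} \left(-4\right) = - \frac{2}{3}$)
$C{\left(l \right)} = \frac{31}{6}$ ($C{\left(l \right)} = 5 - - \frac{1}{6} = 5 + \frac{1}{6} = \frac{31}{6}$)
$\sqrt{C{\left(q{\left(8 \right)} \right)} + 38300} = \sqrt{\frac{31}{6} + 38300} = \sqrt{\frac{229831}{6}} = \frac{\sqrt{1378986}}{6}$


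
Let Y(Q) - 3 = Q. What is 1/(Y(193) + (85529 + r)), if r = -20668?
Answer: 1/65057 ≈ 1.5371e-5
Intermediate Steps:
Y(Q) = 3 + Q
1/(Y(193) + (85529 + r)) = 1/((3 + 193) + (85529 - 20668)) = 1/(196 + 64861) = 1/65057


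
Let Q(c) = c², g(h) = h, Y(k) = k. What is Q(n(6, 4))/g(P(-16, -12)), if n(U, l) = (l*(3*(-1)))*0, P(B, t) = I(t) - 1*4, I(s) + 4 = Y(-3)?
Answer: 0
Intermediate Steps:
I(s) = -7 (I(s) = -4 - 3 = -7)
P(B, t) = -11 (P(B, t) = -7 - 1*4 = -7 - 4 = -11)
n(U, l) = 0 (n(U, l) = (l*(-3))*0 = -3*l*0 = 0)
Q(n(6, 4))/g(P(-16, -12)) = 0²/(-11) = 0*(-1/11) = 0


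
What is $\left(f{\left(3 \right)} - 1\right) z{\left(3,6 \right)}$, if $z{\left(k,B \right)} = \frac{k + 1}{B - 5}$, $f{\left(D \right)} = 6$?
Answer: $20$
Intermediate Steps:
$z{\left(k,B \right)} = \frac{1 + k}{-5 + B}$
$\left(f{\left(3 \right)} - 1\right) z{\left(3,6 \right)} = \left(6 - 1\right) \frac{1 + 3}{-5 + 6} = 5 \cdot 1^{-1} \cdot 4 = 5 \cdot 1 \cdot 4 = 5 \cdot 4 = 20$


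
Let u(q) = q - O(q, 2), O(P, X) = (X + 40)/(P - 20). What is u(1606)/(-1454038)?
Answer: -1273537/1153052134 ≈ -0.0011045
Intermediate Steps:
O(P, X) = (40 + X)/(-20 + P)
u(q) = q - 42/(-20 + q) (u(q) = q - (40 + 2)/(-20 + q) = q - 42/(-20 + q))
u(1606)/(-1454038) = ((-42 + 1606*(-20 + 1606))/(-20 + 1606))/(-1454038) = ((-42 + 1606*1586)/1586)*(-1/1454038) = ((-42 + 2547116)/1586)*(-1/1454038) = ((1/1586)*2547074)*(-1/1454038) = (1273537/793)*(-1/1454038) = -1273537/1153052134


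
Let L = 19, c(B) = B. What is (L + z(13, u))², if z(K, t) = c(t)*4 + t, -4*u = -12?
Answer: 1156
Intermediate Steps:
u = 3 (u = -¼*(-12) = 3)
z(K, t) = 5*t (z(K, t) = t*4 + t = 4*t + t = 5*t)
(L + z(13, u))² = (19 + 5*3)² = (19 + 15)² = 34² = 1156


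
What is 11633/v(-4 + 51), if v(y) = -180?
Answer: -11633/180 ≈ -64.628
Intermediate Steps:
11633/v(-4 + 51) = 11633/(-180) = 11633*(-1/180) = -11633/180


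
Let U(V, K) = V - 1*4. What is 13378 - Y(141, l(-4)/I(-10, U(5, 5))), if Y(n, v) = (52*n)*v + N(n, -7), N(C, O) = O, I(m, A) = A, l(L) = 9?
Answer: -52603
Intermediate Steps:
U(V, K) = -4 + V (U(V, K) = V - 4 = -4 + V)
Y(n, v) = -7 + 52*n*v (Y(n, v) = (52*n)*v - 7 = 52*n*v - 7 = -7 + 52*n*v)
13378 - Y(141, l(-4)/I(-10, U(5, 5))) = 13378 - (-7 + 52*141*(9/(-4 + 5))) = 13378 - (-7 + 52*141*(9/1)) = 13378 - (-7 + 52*141*(9*1)) = 13378 - (-7 + 52*141*9) = 13378 - (-7 + 65988) = 13378 - 1*65981 = 13378 - 65981 = -52603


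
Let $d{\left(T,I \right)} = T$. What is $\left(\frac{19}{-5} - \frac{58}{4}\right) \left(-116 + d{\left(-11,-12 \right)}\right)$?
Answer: $\frac{23241}{10} \approx 2324.1$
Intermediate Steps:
$\left(\frac{19}{-5} - \frac{58}{4}\right) \left(-116 + d{\left(-11,-12 \right)}\right) = \left(\frac{19}{-5} - \frac{58}{4}\right) \left(-116 - 11\right) = \left(19 \left(- \frac{1}{5}\right) - \frac{29}{2}\right) \left(-127\right) = \left(- \frac{19}{5} - \frac{29}{2}\right) \left(-127\right) = \left(- \frac{183}{10}\right) \left(-127\right) = \frac{23241}{10}$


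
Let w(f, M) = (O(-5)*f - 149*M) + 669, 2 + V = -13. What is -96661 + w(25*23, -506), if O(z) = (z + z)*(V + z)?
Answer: 94402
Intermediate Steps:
V = -15 (V = -2 - 13 = -15)
O(z) = 2*z*(-15 + z) (O(z) = (z + z)*(-15 + z) = (2*z)*(-15 + z) = 2*z*(-15 + z))
w(f, M) = 669 - 149*M + 200*f (w(f, M) = ((2*(-5)*(-15 - 5))*f - 149*M) + 669 = ((2*(-5)*(-20))*f - 149*M) + 669 = (200*f - 149*M) + 669 = (-149*M + 200*f) + 669 = 669 - 149*M + 200*f)
-96661 + w(25*23, -506) = -96661 + (669 - 149*(-506) + 200*(25*23)) = -96661 + (669 + 75394 + 200*575) = -96661 + (669 + 75394 + 115000) = -96661 + 191063 = 94402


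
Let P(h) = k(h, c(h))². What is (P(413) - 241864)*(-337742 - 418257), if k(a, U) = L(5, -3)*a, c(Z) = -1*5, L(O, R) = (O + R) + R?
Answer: 53898948705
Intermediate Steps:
L(O, R) = O + 2*R
c(Z) = -5
k(a, U) = -a (k(a, U) = (5 + 2*(-3))*a = (5 - 6)*a = -a)
P(h) = h² (P(h) = (-h)² = h²)
(P(413) - 241864)*(-337742 - 418257) = (413² - 241864)*(-337742 - 418257) = (170569 - 241864)*(-755999) = -71295*(-755999) = 53898948705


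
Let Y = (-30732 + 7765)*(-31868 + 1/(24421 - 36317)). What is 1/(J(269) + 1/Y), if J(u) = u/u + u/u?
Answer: 8706829409943/17413658831782 ≈ 0.50000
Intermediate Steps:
J(u) = 2 (J(u) = 1 + 1 = 2)
Y = 8706829409943/11896 (Y = -22967*(-31868 + 1/(-11896)) = -22967*(-31868 - 1/11896) = -22967*(-379101729/11896) = 8706829409943/11896 ≈ 7.3191e+8)
1/(J(269) + 1/Y) = 1/(2 + 1/(8706829409943/11896)) = 1/(2 + 11896/8706829409943) = 1/(17413658831782/8706829409943) = 8706829409943/17413658831782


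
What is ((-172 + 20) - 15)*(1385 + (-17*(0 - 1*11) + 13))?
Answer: -264695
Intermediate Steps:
((-172 + 20) - 15)*(1385 + (-17*(0 - 1*11) + 13)) = (-152 - 15)*(1385 + (-17*(0 - 11) + 13)) = -167*(1385 + (-17*(-11) + 13)) = -167*(1385 + (187 + 13)) = -167*(1385 + 200) = -167*1585 = -264695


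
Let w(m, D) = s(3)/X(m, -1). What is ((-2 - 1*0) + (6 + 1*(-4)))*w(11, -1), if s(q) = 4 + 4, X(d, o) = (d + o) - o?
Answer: 0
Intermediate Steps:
X(d, o) = d
s(q) = 8
w(m, D) = 8/m
((-2 - 1*0) + (6 + 1*(-4)))*w(11, -1) = ((-2 - 1*0) + (6 + 1*(-4)))*(8/11) = ((-2 + 0) + (6 - 4))*(8*(1/11)) = (-2 + 2)*(8/11) = 0*(8/11) = 0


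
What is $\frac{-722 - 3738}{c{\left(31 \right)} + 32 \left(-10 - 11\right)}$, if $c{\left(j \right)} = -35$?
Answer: $\frac{4460}{707} \approx 6.3083$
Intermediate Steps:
$\frac{-722 - 3738}{c{\left(31 \right)} + 32 \left(-10 - 11\right)} = \frac{-722 - 3738}{-35 + 32 \left(-10 - 11\right)} = - \frac{4460}{-35 + 32 \left(-21\right)} = - \frac{4460}{-35 - 672} = - \frac{4460}{-707} = \left(-4460\right) \left(- \frac{1}{707}\right) = \frac{4460}{707}$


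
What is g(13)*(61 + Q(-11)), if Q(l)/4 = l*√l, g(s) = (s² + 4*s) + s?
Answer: 14274 - 10296*I*√11 ≈ 14274.0 - 34148.0*I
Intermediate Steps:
g(s) = s² + 5*s
Q(l) = 4*l^(3/2) (Q(l) = 4*(l*√l) = 4*l^(3/2))
g(13)*(61 + Q(-11)) = (13*(5 + 13))*(61 + 4*(-11)^(3/2)) = (13*18)*(61 + 4*(-11*I*√11)) = 234*(61 - 44*I*√11) = 14274 - 10296*I*√11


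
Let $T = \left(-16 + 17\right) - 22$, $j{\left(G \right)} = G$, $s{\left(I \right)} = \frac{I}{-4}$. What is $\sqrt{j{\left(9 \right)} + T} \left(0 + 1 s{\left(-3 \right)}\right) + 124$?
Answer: $124 + \frac{3 i \sqrt{3}}{2} \approx 124.0 + 2.5981 i$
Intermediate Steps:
$s{\left(I \right)} = - \frac{I}{4}$ ($s{\left(I \right)} = I \left(- \frac{1}{4}\right) = - \frac{I}{4}$)
$T = -21$ ($T = 1 - 22 = -21$)
$\sqrt{j{\left(9 \right)} + T} \left(0 + 1 s{\left(-3 \right)}\right) + 124 = \sqrt{9 - 21} \left(0 + 1 \left(\left(- \frac{1}{4}\right) \left(-3\right)\right)\right) + 124 = \sqrt{-12} \left(0 + 1 \cdot \frac{3}{4}\right) + 124 = 2 i \sqrt{3} \left(0 + \frac{3}{4}\right) + 124 = 2 i \sqrt{3} \cdot \frac{3}{4} + 124 = \frac{3 i \sqrt{3}}{2} + 124 = 124 + \frac{3 i \sqrt{3}}{2}$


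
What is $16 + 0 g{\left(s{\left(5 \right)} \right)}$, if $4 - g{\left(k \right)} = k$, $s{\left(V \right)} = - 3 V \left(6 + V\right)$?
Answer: $16$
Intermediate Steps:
$s{\left(V \right)} = - 3 V \left(6 + V\right)$
$g{\left(k \right)} = 4 - k$
$16 + 0 g{\left(s{\left(5 \right)} \right)} = 16 + 0 \left(4 - \left(-3\right) 5 \left(6 + 5\right)\right) = 16 + 0 \left(4 - \left(-3\right) 5 \cdot 11\right) = 16 + 0 \left(4 - -165\right) = 16 + 0 \left(4 + 165\right) = 16 + 0 \cdot 169 = 16 + 0 = 16$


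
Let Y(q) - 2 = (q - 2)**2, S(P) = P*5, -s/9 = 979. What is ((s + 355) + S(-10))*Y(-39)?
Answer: -14315598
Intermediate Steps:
s = -8811 (s = -9*979 = -8811)
S(P) = 5*P
Y(q) = 2 + (-2 + q)**2 (Y(q) = 2 + (q - 2)**2 = 2 + (-2 + q)**2)
((s + 355) + S(-10))*Y(-39) = ((-8811 + 355) + 5*(-10))*(2 + (-2 - 39)**2) = (-8456 - 50)*(2 + (-41)**2) = -8506*(2 + 1681) = -8506*1683 = -14315598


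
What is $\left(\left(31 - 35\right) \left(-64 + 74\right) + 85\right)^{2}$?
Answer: $2025$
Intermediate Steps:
$\left(\left(31 - 35\right) \left(-64 + 74\right) + 85\right)^{2} = \left(\left(-4\right) 10 + 85\right)^{2} = \left(-40 + 85\right)^{2} = 45^{2} = 2025$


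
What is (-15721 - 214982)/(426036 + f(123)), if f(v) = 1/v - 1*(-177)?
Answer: -28376469/52424200 ≈ -0.54129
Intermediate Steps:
f(v) = 177 + 1/v (f(v) = 1/v + 177 = 177 + 1/v)
(-15721 - 214982)/(426036 + f(123)) = (-15721 - 214982)/(426036 + (177 + 1/123)) = -230703/(426036 + (177 + 1/123)) = -230703/(426036 + 21772/123) = -230703/52424200/123 = -230703*123/52424200 = -28376469/52424200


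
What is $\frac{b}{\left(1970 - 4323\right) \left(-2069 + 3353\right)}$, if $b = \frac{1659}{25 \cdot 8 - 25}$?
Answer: $- \frac{79}{25177100} \approx -3.1378 \cdot 10^{-6}$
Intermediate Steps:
$b = \frac{237}{25}$ ($b = \frac{1659}{200 - 25} = \frac{1659}{175} = 1659 \cdot \frac{1}{175} = \frac{237}{25} \approx 9.48$)
$\frac{b}{\left(1970 - 4323\right) \left(-2069 + 3353\right)} = \frac{237}{25 \left(1970 - 4323\right) \left(-2069 + 3353\right)} = \frac{237}{25 \left(\left(-2353\right) 1284\right)} = \frac{237}{25 \left(-3021252\right)} = \frac{237}{25} \left(- \frac{1}{3021252}\right) = - \frac{79}{25177100}$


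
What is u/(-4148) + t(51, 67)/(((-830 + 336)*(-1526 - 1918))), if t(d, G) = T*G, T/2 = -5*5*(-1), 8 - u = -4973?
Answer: -15552314/12972687 ≈ -1.1989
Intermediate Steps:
u = 4981 (u = 8 - 1*(-4973) = 8 + 4973 = 4981)
T = 50 (T = 2*(-5*5*(-1)) = 2*(-25*(-1)) = 2*25 = 50)
t(d, G) = 50*G
u/(-4148) + t(51, 67)/(((-830 + 336)*(-1526 - 1918))) = 4981/(-4148) + (50*67)/(((-830 + 336)*(-1526 - 1918))) = 4981*(-1/4148) + 3350/((-494*(-3444))) = -293/244 + 3350/1701336 = -293/244 + 3350*(1/1701336) = -293/244 + 1675/850668 = -15552314/12972687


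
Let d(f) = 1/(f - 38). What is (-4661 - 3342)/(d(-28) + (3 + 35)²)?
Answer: -528198/95303 ≈ -5.5423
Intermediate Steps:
d(f) = 1/(-38 + f)
(-4661 - 3342)/(d(-28) + (3 + 35)²) = (-4661 - 3342)/(1/(-38 - 28) + (3 + 35)²) = -8003/(1/(-66) + 38²) = -8003/(-1/66 + 1444) = -8003/95303/66 = -8003*66/95303 = -528198/95303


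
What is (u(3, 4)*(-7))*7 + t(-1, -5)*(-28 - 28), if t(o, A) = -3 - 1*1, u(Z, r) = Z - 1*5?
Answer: 322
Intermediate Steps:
u(Z, r) = -5 + Z (u(Z, r) = Z - 5 = -5 + Z)
t(o, A) = -4 (t(o, A) = -3 - 1 = -4)
(u(3, 4)*(-7))*7 + t(-1, -5)*(-28 - 28) = ((-5 + 3)*(-7))*7 - 4*(-28 - 28) = -2*(-7)*7 - 4*(-56) = 14*7 + 224 = 98 + 224 = 322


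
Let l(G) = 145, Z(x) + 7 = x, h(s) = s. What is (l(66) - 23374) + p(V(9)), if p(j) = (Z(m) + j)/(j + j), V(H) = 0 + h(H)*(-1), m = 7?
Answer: -46457/2 ≈ -23229.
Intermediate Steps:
Z(x) = -7 + x
V(H) = -H (V(H) = 0 + H*(-1) = 0 - H = -H)
p(j) = 1/2 (p(j) = ((-7 + 7) + j)/(j + j) = (0 + j)/((2*j)) = j*(1/(2*j)) = 1/2)
(l(66) - 23374) + p(V(9)) = (145 - 23374) + 1/2 = -23229 + 1/2 = -46457/2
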